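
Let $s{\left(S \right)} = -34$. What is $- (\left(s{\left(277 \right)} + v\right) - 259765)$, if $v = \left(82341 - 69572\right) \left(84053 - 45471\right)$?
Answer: $-492393759$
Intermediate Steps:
$v = 492653558$ ($v = 12769 \cdot 38582 = 492653558$)
$- (\left(s{\left(277 \right)} + v\right) - 259765) = - (\left(-34 + 492653558\right) - 259765) = - (492653524 - 259765) = \left(-1\right) 492393759 = -492393759$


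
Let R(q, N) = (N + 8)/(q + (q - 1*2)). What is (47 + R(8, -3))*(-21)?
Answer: -1989/2 ≈ -994.50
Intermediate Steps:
R(q, N) = (8 + N)/(-2 + 2*q) (R(q, N) = (8 + N)/(q + (q - 2)) = (8 + N)/(q + (-2 + q)) = (8 + N)/(-2 + 2*q))
(47 + R(8, -3))*(-21) = (47 + (8 - 3)/(2*(-1 + 8)))*(-21) = (47 + (1/2)*5/7)*(-21) = (47 + (1/2)*(1/7)*5)*(-21) = (47 + 5/14)*(-21) = (663/14)*(-21) = -1989/2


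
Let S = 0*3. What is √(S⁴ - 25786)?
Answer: I*√25786 ≈ 160.58*I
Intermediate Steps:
S = 0
√(S⁴ - 25786) = √(0⁴ - 25786) = √(0 - 25786) = √(-25786) = I*√25786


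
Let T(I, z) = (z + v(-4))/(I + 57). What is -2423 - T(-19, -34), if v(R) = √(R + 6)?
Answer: -46020/19 - √2/38 ≈ -2422.1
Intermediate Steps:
v(R) = √(6 + R)
T(I, z) = (z + √2)/(57 + I) (T(I, z) = (z + √(6 - 4))/(I + 57) = (z + √2)/(57 + I))
-2423 - T(-19, -34) = -2423 - (-34 + √2)/(57 - 19) = -2423 - (-34 + √2)/38 = -2423 - (-17/19 + √2/38) = -2423 + (17/19 - √2/38) = -46020/19 - √2/38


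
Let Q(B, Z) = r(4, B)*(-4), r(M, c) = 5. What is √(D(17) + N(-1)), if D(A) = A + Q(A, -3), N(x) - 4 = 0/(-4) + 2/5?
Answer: √35/5 ≈ 1.1832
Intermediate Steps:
N(x) = 22/5 (N(x) = 4 + (0/(-4) + 2/5) = 4 + (0*(-¼) + 2*(⅕)) = 4 + (0 + ⅖) = 4 + ⅖ = 22/5)
Q(B, Z) = -20 (Q(B, Z) = 5*(-4) = -20)
D(A) = -20 + A (D(A) = A - 20 = -20 + A)
√(D(17) + N(-1)) = √((-20 + 17) + 22/5) = √(-3 + 22/5) = √(7/5) = √35/5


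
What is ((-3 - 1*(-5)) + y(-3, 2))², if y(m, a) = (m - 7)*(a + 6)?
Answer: 6084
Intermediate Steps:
y(m, a) = (-7 + m)*(6 + a)
((-3 - 1*(-5)) + y(-3, 2))² = ((-3 - 1*(-5)) + (-42 - 7*2 + 6*(-3) + 2*(-3)))² = ((-3 + 5) + (-42 - 14 - 18 - 6))² = (2 - 80)² = (-78)² = 6084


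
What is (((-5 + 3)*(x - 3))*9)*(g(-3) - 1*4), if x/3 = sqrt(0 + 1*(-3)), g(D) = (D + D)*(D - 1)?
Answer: 1080 - 1080*I*sqrt(3) ≈ 1080.0 - 1870.6*I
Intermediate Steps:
g(D) = 2*D*(-1 + D) (g(D) = (2*D)*(-1 + D) = 2*D*(-1 + D))
x = 3*I*sqrt(3) (x = 3*sqrt(0 + 1*(-3)) = 3*sqrt(0 - 3) = 3*sqrt(-3) = 3*(I*sqrt(3)) = 3*I*sqrt(3) ≈ 5.1962*I)
(((-5 + 3)*(x - 3))*9)*(g(-3) - 1*4) = (((-5 + 3)*(3*I*sqrt(3) - 3))*9)*(2*(-3)*(-1 - 3) - 1*4) = (-2*(-3 + 3*I*sqrt(3))*9)*(2*(-3)*(-4) - 4) = ((6 - 6*I*sqrt(3))*9)*(24 - 4) = (54 - 54*I*sqrt(3))*20 = 1080 - 1080*I*sqrt(3)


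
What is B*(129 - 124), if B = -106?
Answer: -530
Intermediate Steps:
B*(129 - 124) = -106*(129 - 124) = -106*5 = -530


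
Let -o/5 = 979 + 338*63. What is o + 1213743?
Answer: 1102378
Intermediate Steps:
o = -111365 (o = -5*(979 + 338*63) = -5*(979 + 21294) = -5*22273 = -111365)
o + 1213743 = -111365 + 1213743 = 1102378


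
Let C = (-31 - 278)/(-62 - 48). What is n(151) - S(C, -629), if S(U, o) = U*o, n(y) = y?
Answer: 210971/110 ≈ 1917.9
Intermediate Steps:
C = 309/110 (C = -309/(-110) = -309*(-1/110) = 309/110 ≈ 2.8091)
n(151) - S(C, -629) = 151 - 309*(-629)/110 = 151 - 1*(-194361/110) = 151 + 194361/110 = 210971/110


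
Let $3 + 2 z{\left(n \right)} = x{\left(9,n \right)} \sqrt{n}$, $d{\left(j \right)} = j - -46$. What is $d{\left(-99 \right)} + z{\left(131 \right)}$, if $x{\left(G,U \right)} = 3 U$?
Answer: $- \frac{109}{2} + \frac{393 \sqrt{131}}{2} \approx 2194.5$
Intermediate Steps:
$d{\left(j \right)} = 46 + j$ ($d{\left(j \right)} = j + 46 = 46 + j$)
$z{\left(n \right)} = - \frac{3}{2} + \frac{3 n^{\frac{3}{2}}}{2}$ ($z{\left(n \right)} = - \frac{3}{2} + \frac{3 n \sqrt{n}}{2} = - \frac{3}{2} + \frac{3 n^{\frac{3}{2}}}{2}$)
$d{\left(-99 \right)} + z{\left(131 \right)} = \left(46 - 99\right) - \left(\frac{3}{2} - \frac{3 \cdot 131^{\frac{3}{2}}}{2}\right) = -53 - \left(\frac{3}{2} - \frac{3 \cdot 131 \sqrt{131}}{2}\right) = -53 - \left(\frac{3}{2} - \frac{393 \sqrt{131}}{2}\right) = - \frac{109}{2} + \frac{393 \sqrt{131}}{2}$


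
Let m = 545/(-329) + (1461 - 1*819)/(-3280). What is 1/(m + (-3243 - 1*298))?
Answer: -539560/1911581369 ≈ -0.00028226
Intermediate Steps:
m = -999409/539560 (m = 545*(-1/329) + (1461 - 819)*(-1/3280) = -545/329 + 642*(-1/3280) = -545/329 - 321/1640 = -999409/539560 ≈ -1.8523)
1/(m + (-3243 - 1*298)) = 1/(-999409/539560 + (-3243 - 1*298)) = 1/(-999409/539560 + (-3243 - 298)) = 1/(-999409/539560 - 3541) = 1/(-1911581369/539560) = -539560/1911581369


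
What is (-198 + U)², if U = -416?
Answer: 376996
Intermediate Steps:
(-198 + U)² = (-198 - 416)² = (-614)² = 376996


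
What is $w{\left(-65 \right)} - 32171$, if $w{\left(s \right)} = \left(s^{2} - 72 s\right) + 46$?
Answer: $-23220$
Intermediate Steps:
$w{\left(s \right)} = 46 + s^{2} - 72 s$
$w{\left(-65 \right)} - 32171 = \left(46 + \left(-65\right)^{2} - -4680\right) - 32171 = \left(46 + 4225 + 4680\right) - 32171 = 8951 - 32171 = -23220$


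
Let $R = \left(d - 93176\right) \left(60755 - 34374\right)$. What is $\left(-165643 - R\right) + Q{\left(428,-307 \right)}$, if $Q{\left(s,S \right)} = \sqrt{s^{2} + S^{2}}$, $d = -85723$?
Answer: $4719368876 + \sqrt{277433} \approx 4.7194 \cdot 10^{9}$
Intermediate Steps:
$Q{\left(s,S \right)} = \sqrt{S^{2} + s^{2}}$
$R = -4719534519$ ($R = \left(-85723 - 93176\right) \left(60755 - 34374\right) = \left(-178899\right) 26381 = -4719534519$)
$\left(-165643 - R\right) + Q{\left(428,-307 \right)} = \left(-165643 - -4719534519\right) + \sqrt{\left(-307\right)^{2} + 428^{2}} = \left(-165643 + 4719534519\right) + \sqrt{94249 + 183184} = 4719368876 + \sqrt{277433}$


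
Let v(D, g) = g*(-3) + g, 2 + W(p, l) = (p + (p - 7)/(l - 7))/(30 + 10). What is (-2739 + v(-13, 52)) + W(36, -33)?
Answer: -4550589/1600 ≈ -2844.1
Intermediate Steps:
W(p, l) = -2 + p/40 + (-7 + p)/(40*(-7 + l)) (W(p, l) = -2 + (p + (p - 7)/(l - 7))/(30 + 10) = -2 + (p + (-7 + p)/(-7 + l))/40 = -2 + (p + (-7 + p)/(-7 + l))*(1/40) = -2 + (p/40 + (-7 + p)/(40*(-7 + l))) = -2 + p/40 + (-7 + p)/(40*(-7 + l)))
v(D, g) = -2*g (v(D, g) = -3*g + g = -2*g)
(-2739 + v(-13, 52)) + W(36, -33) = (-2739 - 2*52) + (553 - 80*(-33) - 6*36 - 33*36)/(40*(-7 - 33)) = (-2739 - 104) + (1/40)*(553 + 2640 - 216 - 1188)/(-40) = -2843 + (1/40)*(-1/40)*1789 = -2843 - 1789/1600 = -4550589/1600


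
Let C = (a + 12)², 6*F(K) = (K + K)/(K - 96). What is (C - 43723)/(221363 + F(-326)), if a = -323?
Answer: 16773867/70061471 ≈ 0.23942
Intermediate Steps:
F(K) = K/(3*(-96 + K)) (F(K) = ((K + K)/(K - 96))/6 = ((2*K)/(-96 + K))/6 = (2*K/(-96 + K))/6 = K/(3*(-96 + K)))
C = 96721 (C = (-323 + 12)² = (-311)² = 96721)
(C - 43723)/(221363 + F(-326)) = (96721 - 43723)/(221363 + (⅓)*(-326)/(-96 - 326)) = 52998/(221363 + (⅓)*(-326)/(-422)) = 52998/(221363 + (⅓)*(-326)*(-1/422)) = 52998/(221363 + 163/633) = 52998/(140122942/633) = 52998*(633/140122942) = 16773867/70061471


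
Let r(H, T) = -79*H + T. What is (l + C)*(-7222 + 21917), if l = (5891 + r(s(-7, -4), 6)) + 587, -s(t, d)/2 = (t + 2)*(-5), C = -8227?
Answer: 32431865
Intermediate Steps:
s(t, d) = 20 + 10*t (s(t, d) = -2*(t + 2)*(-5) = -2*(2 + t)*(-5) = -2*(-10 - 5*t) = 20 + 10*t)
r(H, T) = T - 79*H
l = 10434 (l = (5891 + (6 - 79*(20 + 10*(-7)))) + 587 = (5891 + (6 - 79*(20 - 70))) + 587 = (5891 + (6 - 79*(-50))) + 587 = (5891 + (6 + 3950)) + 587 = (5891 + 3956) + 587 = 9847 + 587 = 10434)
(l + C)*(-7222 + 21917) = (10434 - 8227)*(-7222 + 21917) = 2207*14695 = 32431865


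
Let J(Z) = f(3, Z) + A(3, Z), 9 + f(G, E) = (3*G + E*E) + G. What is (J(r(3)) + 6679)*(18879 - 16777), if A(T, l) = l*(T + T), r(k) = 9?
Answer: 14329334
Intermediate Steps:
A(T, l) = 2*T*l (A(T, l) = l*(2*T) = 2*T*l)
f(G, E) = -9 + E² + 4*G (f(G, E) = -9 + ((3*G + E*E) + G) = -9 + ((3*G + E²) + G) = -9 + ((E² + 3*G) + G) = -9 + (E² + 4*G) = -9 + E² + 4*G)
J(Z) = 3 + Z² + 6*Z (J(Z) = (-9 + Z² + 4*3) + 2*3*Z = (-9 + Z² + 12) + 6*Z = (3 + Z²) + 6*Z = 3 + Z² + 6*Z)
(J(r(3)) + 6679)*(18879 - 16777) = ((3 + 9² + 6*9) + 6679)*(18879 - 16777) = ((3 + 81 + 54) + 6679)*2102 = (138 + 6679)*2102 = 6817*2102 = 14329334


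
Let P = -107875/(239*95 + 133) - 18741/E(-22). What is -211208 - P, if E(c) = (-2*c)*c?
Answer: -2334768851115/11053592 ≈ -2.1122e+5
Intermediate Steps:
E(c) = -2*c²
P = 161791979/11053592 (P = -107875/(239*95 + 133) - 18741/((-2*(-22)²)) = -107875/(22705 + 133) - 18741/((-2*484)) = -107875/22838 - 18741/(-968) = -107875*1/22838 - 18741*(-1/968) = -107875/22838 + 18741/968 = 161791979/11053592 ≈ 14.637)
-211208 - P = -211208 - 1*161791979/11053592 = -211208 - 161791979/11053592 = -2334768851115/11053592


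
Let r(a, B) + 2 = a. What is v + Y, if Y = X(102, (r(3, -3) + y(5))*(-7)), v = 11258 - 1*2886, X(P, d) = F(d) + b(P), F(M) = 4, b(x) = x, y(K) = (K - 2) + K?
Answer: 8478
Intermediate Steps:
r(a, B) = -2 + a
y(K) = -2 + 2*K (y(K) = (-2 + K) + K = -2 + 2*K)
X(P, d) = 4 + P
v = 8372 (v = 11258 - 2886 = 8372)
Y = 106 (Y = 4 + 102 = 106)
v + Y = 8372 + 106 = 8478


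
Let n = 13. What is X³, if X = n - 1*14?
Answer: -1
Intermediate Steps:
X = -1 (X = 13 - 1*14 = 13 - 14 = -1)
X³ = (-1)³ = -1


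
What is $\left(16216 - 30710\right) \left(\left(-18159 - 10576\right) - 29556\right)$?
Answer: $844869754$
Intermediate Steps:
$\left(16216 - 30710\right) \left(\left(-18159 - 10576\right) - 29556\right) = - 14494 \left(\left(-18159 - 10576\right) - 29556\right) = - 14494 \left(-28735 - 29556\right) = \left(-14494\right) \left(-58291\right) = 844869754$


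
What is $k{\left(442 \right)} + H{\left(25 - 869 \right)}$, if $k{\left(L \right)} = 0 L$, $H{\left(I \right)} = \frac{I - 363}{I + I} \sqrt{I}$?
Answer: $\frac{1207 i \sqrt{211}}{844} \approx 20.773 i$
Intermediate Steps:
$H{\left(I \right)} = \frac{-363 + I}{2 \sqrt{I}}$ ($H{\left(I \right)} = \frac{-363 + I}{2 I} \sqrt{I} = \frac{-363 + I}{2 \sqrt{I}}$)
$k{\left(L \right)} = 0$
$k{\left(442 \right)} + H{\left(25 - 869 \right)} = 0 + \frac{-363 + \left(25 - 869\right)}{2 \sqrt{25 - 869}} = 0 + \frac{-363 - 844}{2 \cdot 2 i \sqrt{211}} = 0 + \frac{1}{2} \left(- \frac{i \sqrt{211}}{422}\right) \left(-1207\right) = 0 + \frac{1207 i \sqrt{211}}{844} = \frac{1207 i \sqrt{211}}{844}$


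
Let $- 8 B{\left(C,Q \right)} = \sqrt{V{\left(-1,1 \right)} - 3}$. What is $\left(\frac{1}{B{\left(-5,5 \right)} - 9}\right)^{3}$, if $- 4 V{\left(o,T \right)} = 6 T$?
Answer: $\frac{2048 i}{27 \left(- 55152 i + 3455 \sqrt{2}\right)} \approx -0.0013646 + 0.0001209 i$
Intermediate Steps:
$V{\left(o,T \right)} = - \frac{3 T}{2}$ ($V{\left(o,T \right)} = - \frac{6 T}{4} = - \frac{3 T}{2}$)
$B{\left(C,Q \right)} = - \frac{3 i \sqrt{2}}{16}$ ($B{\left(C,Q \right)} = - \frac{\sqrt{\left(- \frac{3}{2}\right) 1 - 3}}{8} = - \frac{\sqrt{- \frac{3}{2} - 3}}{8} = - \frac{\sqrt{- \frac{9}{2}}}{8} = - \frac{\frac{3}{2} i \sqrt{2}}{8} = - \frac{3 i \sqrt{2}}{16}$)
$\left(\frac{1}{B{\left(-5,5 \right)} - 9}\right)^{3} = \left(\frac{1}{- \frac{3 i \sqrt{2}}{16} - 9}\right)^{3} = \left(\frac{1}{-9 - \frac{3 i \sqrt{2}}{16}}\right)^{3} = \frac{1}{\left(-9 - \frac{3 i \sqrt{2}}{16}\right)^{3}}$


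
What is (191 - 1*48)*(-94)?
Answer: -13442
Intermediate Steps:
(191 - 1*48)*(-94) = (191 - 48)*(-94) = 143*(-94) = -13442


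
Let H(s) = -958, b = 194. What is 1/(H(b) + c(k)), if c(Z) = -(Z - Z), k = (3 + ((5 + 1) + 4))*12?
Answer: -1/958 ≈ -0.0010438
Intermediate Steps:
k = 156 (k = (3 + (6 + 4))*12 = (3 + 10)*12 = 13*12 = 156)
c(Z) = 0 (c(Z) = -1*0 = 0)
1/(H(b) + c(k)) = 1/(-958 + 0) = 1/(-958) = -1/958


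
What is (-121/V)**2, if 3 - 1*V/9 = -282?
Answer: 14641/6579225 ≈ 0.0022253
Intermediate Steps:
V = 2565 (V = 27 - 9*(-282) = 27 + 2538 = 2565)
(-121/V)**2 = (-121/2565)**2 = 14641/6579225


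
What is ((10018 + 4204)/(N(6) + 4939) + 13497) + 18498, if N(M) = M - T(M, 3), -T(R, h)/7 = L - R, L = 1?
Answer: 78554836/2455 ≈ 31998.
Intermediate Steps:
T(R, h) = -7 + 7*R (T(R, h) = -7*(1 - R) = -7 + 7*R)
N(M) = 7 - 6*M (N(M) = M - (-7 + 7*M) = M + (7 - 7*M) = 7 - 6*M)
((10018 + 4204)/(N(6) + 4939) + 13497) + 18498 = ((10018 + 4204)/((7 - 6*6) + 4939) + 13497) + 18498 = (14222/((7 - 36) + 4939) + 13497) + 18498 = (14222/(-29 + 4939) + 13497) + 18498 = (14222/4910 + 13497) + 18498 = (14222*(1/4910) + 13497) + 18498 = (7111/2455 + 13497) + 18498 = 33142246/2455 + 18498 = 78554836/2455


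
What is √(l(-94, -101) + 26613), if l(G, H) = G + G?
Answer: 5*√1057 ≈ 162.56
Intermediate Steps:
l(G, H) = 2*G
√(l(-94, -101) + 26613) = √(2*(-94) + 26613) = √(-188 + 26613) = √26425 = 5*√1057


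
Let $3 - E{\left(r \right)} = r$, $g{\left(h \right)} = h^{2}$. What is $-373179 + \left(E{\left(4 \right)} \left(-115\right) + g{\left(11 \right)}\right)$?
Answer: $-372943$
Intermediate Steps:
$E{\left(r \right)} = 3 - r$
$-373179 + \left(E{\left(4 \right)} \left(-115\right) + g{\left(11 \right)}\right) = -373179 + \left(\left(3 - 4\right) \left(-115\right) + 11^{2}\right) = -373179 + \left(\left(3 - 4\right) \left(-115\right) + 121\right) = -373179 + \left(\left(-1\right) \left(-115\right) + 121\right) = -373179 + \left(115 + 121\right) = -373179 + 236 = -372943$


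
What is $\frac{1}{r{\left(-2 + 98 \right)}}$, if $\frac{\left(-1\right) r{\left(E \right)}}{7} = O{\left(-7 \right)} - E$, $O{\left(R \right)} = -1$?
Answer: $\frac{1}{679} \approx 0.0014728$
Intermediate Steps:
$r{\left(E \right)} = 7 + 7 E$ ($r{\left(E \right)} = - 7 \left(-1 - E\right) = 7 + 7 E$)
$\frac{1}{r{\left(-2 + 98 \right)}} = \frac{1}{7 + 7 \left(-2 + 98\right)} = \frac{1}{7 + 7 \cdot 96} = \frac{1}{7 + 672} = \frac{1}{679}$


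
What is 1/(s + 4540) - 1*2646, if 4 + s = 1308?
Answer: -15463223/5844 ≈ -2646.0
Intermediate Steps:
s = 1304 (s = -4 + 1308 = 1304)
1/(s + 4540) - 1*2646 = 1/(1304 + 4540) - 1*2646 = 1/5844 - 2646 = -15463223/5844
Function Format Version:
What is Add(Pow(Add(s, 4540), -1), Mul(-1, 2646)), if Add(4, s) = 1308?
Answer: Rational(-15463223, 5844) ≈ -2646.0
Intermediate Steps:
s = 1304 (s = Add(-4, 1308) = 1304)
Add(Pow(Add(s, 4540), -1), Mul(-1, 2646)) = Add(Pow(Add(1304, 4540), -1), Mul(-1, 2646)) = Add(Pow(5844, -1), -2646) = Add(Rational(1, 5844), -2646) = Rational(-15463223, 5844)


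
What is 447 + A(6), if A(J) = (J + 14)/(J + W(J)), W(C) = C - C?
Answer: 1351/3 ≈ 450.33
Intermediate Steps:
W(C) = 0
A(J) = (14 + J)/J (A(J) = (J + 14)/(J + 0) = (14 + J)/J)
447 + A(6) = 447 + (14 + 6)/6 = 447 + (⅙)*20 = 447 + 10/3 = 1351/3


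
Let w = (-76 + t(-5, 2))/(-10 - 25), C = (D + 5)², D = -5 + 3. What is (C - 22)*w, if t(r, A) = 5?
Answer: -923/35 ≈ -26.371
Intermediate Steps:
D = -2
C = 9 (C = (-2 + 5)² = 3² = 9)
w = 71/35 (w = (-76 + 5)/(-10 - 25) = -71/(-35) = -71*(-1/35) = 71/35 ≈ 2.0286)
(C - 22)*w = (9 - 22)*(71/35) = -13*71/35 = -923/35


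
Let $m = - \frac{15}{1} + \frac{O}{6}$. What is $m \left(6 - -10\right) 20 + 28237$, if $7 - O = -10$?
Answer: $\frac{73031}{3} \approx 24344.0$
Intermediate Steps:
$O = 17$ ($O = 7 - -10 = 7 + 10 = 17$)
$m = - \frac{73}{6}$ ($m = - \frac{15}{1} + \frac{17}{6} = \left(-15\right) 1 + 17 \cdot \frac{1}{6} = -15 + \frac{17}{6} = - \frac{73}{6} \approx -12.167$)
$m \left(6 - -10\right) 20 + 28237 = - \frac{73 \left(6 - -10\right)}{6} \cdot 20 + 28237 = - \frac{73 \left(6 + 10\right)}{6} \cdot 20 + 28237 = \left(- \frac{73}{6}\right) 16 \cdot 20 + 28237 = \left(- \frac{584}{3}\right) 20 + 28237 = - \frac{11680}{3} + 28237 = \frac{73031}{3}$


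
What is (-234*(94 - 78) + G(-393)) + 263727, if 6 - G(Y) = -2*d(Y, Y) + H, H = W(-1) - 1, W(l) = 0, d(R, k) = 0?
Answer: 259990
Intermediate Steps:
H = -1 (H = 0 - 1 = -1)
G(Y) = 7 (G(Y) = 6 - (-2*0 - 1) = 6 - (0 - 1) = 6 - 1*(-1) = 6 + 1 = 7)
(-234*(94 - 78) + G(-393)) + 263727 = (-234*(94 - 78) + 7) + 263727 = (-234*16 + 7) + 263727 = (-3744 + 7) + 263727 = -3737 + 263727 = 259990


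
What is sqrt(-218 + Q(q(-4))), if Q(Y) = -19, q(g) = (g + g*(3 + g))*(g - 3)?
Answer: I*sqrt(237) ≈ 15.395*I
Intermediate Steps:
q(g) = (-3 + g)*(g + g*(3 + g)) (q(g) = (g + g*(3 + g))*(-3 + g) = (-3 + g)*(g + g*(3 + g)))
sqrt(-218 + Q(q(-4))) = sqrt(-218 - 19) = sqrt(-237) = I*sqrt(237)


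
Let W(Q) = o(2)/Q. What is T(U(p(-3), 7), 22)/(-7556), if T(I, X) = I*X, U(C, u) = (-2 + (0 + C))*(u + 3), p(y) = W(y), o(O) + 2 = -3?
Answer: 55/5667 ≈ 0.0097053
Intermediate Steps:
o(O) = -5 (o(O) = -2 - 3 = -5)
W(Q) = -5/Q
p(y) = -5/y
U(C, u) = (-2 + C)*(3 + u)
T(U(p(-3), 7), 22)/(-7556) = ((-6 - 2*7 + 3*(-5/(-3)) - 5/(-3)*7)*22)/(-7556) = ((-6 - 14 + 3*(-5*(-1/3)) - 5*(-1/3)*7)*22)*(-1/7556) = ((-6 - 14 + 3*(5/3) + (5/3)*7)*22)*(-1/7556) = ((-6 - 14 + 5 + 35/3)*22)*(-1/7556) = -10/3*22*(-1/7556) = -220/3*(-1/7556) = 55/5667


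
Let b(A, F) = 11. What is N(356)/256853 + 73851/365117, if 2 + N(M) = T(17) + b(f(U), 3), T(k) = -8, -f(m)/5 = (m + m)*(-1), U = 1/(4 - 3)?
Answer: 18969216020/93781396801 ≈ 0.20227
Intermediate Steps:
U = 1 (U = 1/1 = 1)
f(m) = 10*m (f(m) = -5*(m + m)*(-1) = -5*2*m*(-1) = -(-10)*m = 10*m)
N(M) = 1 (N(M) = -2 + (-8 + 11) = -2 + 3 = 1)
N(356)/256853 + 73851/365117 = 1/256853 + 73851/365117 = 18969216020/93781396801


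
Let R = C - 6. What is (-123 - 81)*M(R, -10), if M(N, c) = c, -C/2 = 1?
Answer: 2040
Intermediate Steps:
C = -2 (C = -2*1 = -2)
R = -8 (R = -2 - 6 = -8)
(-123 - 81)*M(R, -10) = (-123 - 81)*(-10) = -204*(-10) = 2040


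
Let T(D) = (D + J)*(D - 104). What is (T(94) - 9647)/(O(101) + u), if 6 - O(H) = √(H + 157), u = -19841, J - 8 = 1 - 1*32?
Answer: 205431095/393426967 - 10357*√258/393426967 ≈ 0.52174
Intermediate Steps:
J = -23 (J = 8 + (1 - 1*32) = 8 + (1 - 32) = 8 - 31 = -23)
O(H) = 6 - √(157 + H) (O(H) = 6 - √(H + 157) = 6 - √(157 + H))
T(D) = (-104 + D)*(-23 + D) (T(D) = (D - 23)*(D - 104) = (-23 + D)*(-104 + D) = (-104 + D)*(-23 + D))
(T(94) - 9647)/(O(101) + u) = ((2392 + 94² - 127*94) - 9647)/((6 - √(157 + 101)) - 19841) = ((2392 + 8836 - 11938) - 9647)/((6 - √258) - 19841) = (-710 - 9647)/(-19835 - √258) = -10357/(-19835 - √258)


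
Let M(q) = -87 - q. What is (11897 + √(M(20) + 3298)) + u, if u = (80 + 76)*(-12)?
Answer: 10025 + √3191 ≈ 10081.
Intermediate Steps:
u = -1872 (u = 156*(-12) = -1872)
(11897 + √(M(20) + 3298)) + u = (11897 + √((-87 - 1*20) + 3298)) - 1872 = (11897 + √((-87 - 20) + 3298)) - 1872 = (11897 + √(-107 + 3298)) - 1872 = (11897 + √3191) - 1872 = 10025 + √3191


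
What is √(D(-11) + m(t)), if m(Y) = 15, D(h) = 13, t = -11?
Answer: 2*√7 ≈ 5.2915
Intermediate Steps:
√(D(-11) + m(t)) = √(13 + 15) = √28 = 2*√7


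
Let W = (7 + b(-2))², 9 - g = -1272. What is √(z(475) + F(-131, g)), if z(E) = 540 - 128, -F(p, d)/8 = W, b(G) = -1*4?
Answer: 2*√85 ≈ 18.439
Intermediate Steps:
g = 1281 (g = 9 - 1*(-1272) = 9 + 1272 = 1281)
b(G) = -4
W = 9 (W = (7 - 4)² = 3² = 9)
F(p, d) = -72 (F(p, d) = -8*9 = -72)
z(E) = 412 (z(E) = 540 - 1*128 = 540 - 128 = 412)
√(z(475) + F(-131, g)) = √(412 - 72) = √340 = 2*√85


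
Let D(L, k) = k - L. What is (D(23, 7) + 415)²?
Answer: 159201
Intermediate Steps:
(D(23, 7) + 415)² = ((7 - 1*23) + 415)² = ((7 - 23) + 415)² = (-16 + 415)² = 399² = 159201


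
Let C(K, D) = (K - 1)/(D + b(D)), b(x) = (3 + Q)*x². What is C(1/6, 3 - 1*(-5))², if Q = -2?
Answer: 25/186624 ≈ 0.00013396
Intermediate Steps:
b(x) = x² (b(x) = (3 - 2)*x² = 1*x² = x²)
C(K, D) = (-1 + K)/(D + D²) (C(K, D) = (K - 1)/(D + D²) = (-1 + K)/(D + D²))
C(1/6, 3 - 1*(-5))² = ((-1 + 1/6)/((3 - 1*(-5))*(1 + (3 - 1*(-5)))))² = ((-1 + ⅙)/((3 + 5)*(1 + (3 + 5))))² = (-⅚/(8*(1 + 8)))² = ((⅛)*(-⅚)/9)² = ((⅛)*(⅑)*(-⅚))² = (-5/432)² = 25/186624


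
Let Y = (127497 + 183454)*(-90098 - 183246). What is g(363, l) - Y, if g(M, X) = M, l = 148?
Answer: 84996590507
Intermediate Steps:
Y = -84996590144 (Y = 310951*(-273344) = -84996590144)
g(363, l) - Y = 363 - 1*(-84996590144) = 363 + 84996590144 = 84996590507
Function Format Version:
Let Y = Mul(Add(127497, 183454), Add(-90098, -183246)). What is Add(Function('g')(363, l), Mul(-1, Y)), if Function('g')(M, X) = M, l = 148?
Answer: 84996590507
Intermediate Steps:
Y = -84996590144 (Y = Mul(310951, -273344) = -84996590144)
Add(Function('g')(363, l), Mul(-1, Y)) = Add(363, Mul(-1, -84996590144)) = Add(363, 84996590144) = 84996590507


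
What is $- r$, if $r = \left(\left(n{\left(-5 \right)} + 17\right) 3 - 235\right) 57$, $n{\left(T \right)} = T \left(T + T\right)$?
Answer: $1938$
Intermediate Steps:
$n{\left(T \right)} = 2 T^{2}$ ($n{\left(T \right)} = T 2 T = 2 T^{2}$)
$r = -1938$ ($r = \left(\left(2 \left(-5\right)^{2} + 17\right) 3 - 235\right) 57 = \left(\left(2 \cdot 25 + 17\right) 3 - 235\right) 57 = \left(\left(50 + 17\right) 3 - 235\right) 57 = \left(67 \cdot 3 - 235\right) 57 = \left(201 - 235\right) 57 = \left(-34\right) 57 = -1938$)
$- r = \left(-1\right) \left(-1938\right) = 1938$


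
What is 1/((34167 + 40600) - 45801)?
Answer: 1/28966 ≈ 3.4523e-5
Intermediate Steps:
1/((34167 + 40600) - 45801) = 1/(74767 - 45801) = 1/28966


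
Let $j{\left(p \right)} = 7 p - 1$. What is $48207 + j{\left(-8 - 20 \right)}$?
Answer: $48010$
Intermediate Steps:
$j{\left(p \right)} = -1 + 7 p$
$48207 + j{\left(-8 - 20 \right)} = 48207 + \left(-1 + 7 \left(-8 - 20\right)\right) = 48207 + \left(-1 + 7 \left(-28\right)\right) = 48207 - 197 = 48010$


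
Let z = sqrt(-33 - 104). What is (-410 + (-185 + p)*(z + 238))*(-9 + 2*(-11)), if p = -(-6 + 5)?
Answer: 1370262 + 5704*I*sqrt(137) ≈ 1.3703e+6 + 66764.0*I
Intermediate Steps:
p = 1 (p = -1*(-1) = 1)
z = I*sqrt(137) (z = sqrt(-137) = I*sqrt(137) ≈ 11.705*I)
(-410 + (-185 + p)*(z + 238))*(-9 + 2*(-11)) = (-410 + (-185 + 1)*(I*sqrt(137) + 238))*(-9 + 2*(-11)) = (-410 - 184*(238 + I*sqrt(137)))*(-9 - 22) = (-410 + (-43792 - 184*I*sqrt(137)))*(-31) = (-44202 - 184*I*sqrt(137))*(-31) = 1370262 + 5704*I*sqrt(137)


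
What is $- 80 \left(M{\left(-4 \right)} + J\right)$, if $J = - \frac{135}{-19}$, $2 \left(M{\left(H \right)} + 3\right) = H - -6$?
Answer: $- \frac{7760}{19} \approx -408.42$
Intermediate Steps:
$M{\left(H \right)} = \frac{H}{2}$ ($M{\left(H \right)} = -3 + \frac{H - -6}{2} = -3 + \frac{H + 6}{2} = -3 + \frac{6 + H}{2} = -3 + \left(3 + \frac{H}{2}\right) = \frac{H}{2}$)
$J = \frac{135}{19}$ ($J = \left(-135\right) \left(- \frac{1}{19}\right) = \frac{135}{19} \approx 7.1053$)
$- 80 \left(M{\left(-4 \right)} + J\right) = - 80 \left(\frac{1}{2} \left(-4\right) + \frac{135}{19}\right) = - 80 \left(-2 + \frac{135}{19}\right) = \left(-80\right) \frac{97}{19} = - \frac{7760}{19}$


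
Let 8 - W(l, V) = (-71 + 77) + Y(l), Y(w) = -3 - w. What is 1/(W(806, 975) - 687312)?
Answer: -1/686501 ≈ -1.4567e-6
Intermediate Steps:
W(l, V) = 5 + l (W(l, V) = 8 - ((-71 + 77) + (-3 - l)) = 8 - (6 + (-3 - l)) = 8 - (3 - l) = 8 + (-3 + l) = 5 + l)
1/(W(806, 975) - 687312) = 1/((5 + 806) - 687312) = 1/(811 - 687312) = 1/(-686501) = -1/686501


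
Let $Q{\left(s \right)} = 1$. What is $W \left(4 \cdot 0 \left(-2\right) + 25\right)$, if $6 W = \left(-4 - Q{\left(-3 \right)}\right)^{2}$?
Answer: $\frac{625}{6} \approx 104.17$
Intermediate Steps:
$W = \frac{25}{6}$ ($W = \frac{\left(-4 - 1\right)^{2}}{6} = \frac{\left(-5\right)^{2}}{6} = \frac{1}{6} \cdot 25 = \frac{25}{6} \approx 4.1667$)
$W \left(4 \cdot 0 \left(-2\right) + 25\right) = \frac{25 \left(4 \cdot 0 \left(-2\right) + 25\right)}{6} = \frac{25 \left(0 \left(-2\right) + 25\right)}{6} = \frac{25 \left(0 + 25\right)}{6} = \frac{25}{6} \cdot 25 = \frac{625}{6}$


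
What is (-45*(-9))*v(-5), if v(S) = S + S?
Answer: -4050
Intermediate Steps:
v(S) = 2*S
(-45*(-9))*v(-5) = (-45*(-9))*(2*(-5)) = 405*(-10) = -4050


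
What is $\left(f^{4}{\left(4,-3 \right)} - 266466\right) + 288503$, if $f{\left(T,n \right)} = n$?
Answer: $22118$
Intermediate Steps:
$\left(f^{4}{\left(4,-3 \right)} - 266466\right) + 288503 = \left(\left(-3\right)^{4} - 266466\right) + 288503 = \left(81 - 266466\right) + 288503 = -266385 + 288503 = 22118$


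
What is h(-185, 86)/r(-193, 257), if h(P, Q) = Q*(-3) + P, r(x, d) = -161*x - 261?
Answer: -443/30812 ≈ -0.014378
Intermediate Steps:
r(x, d) = -261 - 161*x
h(P, Q) = P - 3*Q (h(P, Q) = -3*Q + P = P - 3*Q)
h(-185, 86)/r(-193, 257) = (-185 - 3*86)/(-261 - 161*(-193)) = (-185 - 258)/(-261 + 31073) = -443/30812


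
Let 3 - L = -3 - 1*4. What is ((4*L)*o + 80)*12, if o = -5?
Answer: -1440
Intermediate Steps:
L = 10 (L = 3 - (-3 - 1*4) = 3 - (-3 - 4) = 3 - 1*(-7) = 3 + 7 = 10)
((4*L)*o + 80)*12 = ((4*10)*(-5) + 80)*12 = (40*(-5) + 80)*12 = (-200 + 80)*12 = -120*12 = -1440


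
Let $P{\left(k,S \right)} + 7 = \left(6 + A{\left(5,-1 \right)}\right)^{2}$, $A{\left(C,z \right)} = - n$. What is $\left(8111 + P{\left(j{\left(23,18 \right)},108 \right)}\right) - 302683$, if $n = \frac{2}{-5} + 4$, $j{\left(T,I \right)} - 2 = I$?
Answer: $- \frac{7364331}{25} \approx -2.9457 \cdot 10^{5}$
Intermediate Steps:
$j{\left(T,I \right)} = 2 + I$
$n = \frac{18}{5}$ ($n = 2 \left(- \frac{1}{5}\right) + 4 = - \frac{2}{5} + 4 = \frac{18}{5} \approx 3.6$)
$A{\left(C,z \right)} = - \frac{18}{5}$ ($A{\left(C,z \right)} = \left(-1\right) \frac{18}{5} = - \frac{18}{5}$)
$P{\left(k,S \right)} = - \frac{31}{25}$ ($P{\left(k,S \right)} = -7 + \left(6 - \frac{18}{5}\right)^{2} = -7 + \left(\frac{12}{5}\right)^{2} = -7 + \frac{144}{25} = - \frac{31}{25}$)
$\left(8111 + P{\left(j{\left(23,18 \right)},108 \right)}\right) - 302683 = \left(8111 - \frac{31}{25}\right) - 302683 = \frac{202744}{25} - 302683 = - \frac{7364331}{25}$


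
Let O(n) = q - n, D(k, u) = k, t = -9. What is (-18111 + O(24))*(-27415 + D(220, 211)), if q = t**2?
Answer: 490978530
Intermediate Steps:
q = 81 (q = (-9)**2 = 81)
O(n) = 81 - n
(-18111 + O(24))*(-27415 + D(220, 211)) = (-18111 + (81 - 1*24))*(-27415 + 220) = (-18111 + (81 - 24))*(-27195) = (-18111 + 57)*(-27195) = -18054*(-27195) = 490978530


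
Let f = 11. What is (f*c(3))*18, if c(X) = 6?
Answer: 1188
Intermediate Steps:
(f*c(3))*18 = (11*6)*18 = 66*18 = 1188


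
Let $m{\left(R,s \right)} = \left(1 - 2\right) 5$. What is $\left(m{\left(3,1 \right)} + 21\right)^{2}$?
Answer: $256$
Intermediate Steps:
$m{\left(R,s \right)} = -5$ ($m{\left(R,s \right)} = \left(-1\right) 5 = -5$)
$\left(m{\left(3,1 \right)} + 21\right)^{2} = \left(-5 + 21\right)^{2} = 16^{2} = 256$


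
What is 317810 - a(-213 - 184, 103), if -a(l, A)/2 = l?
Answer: 317016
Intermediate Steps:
a(l, A) = -2*l
317810 - a(-213 - 184, 103) = 317810 - (-2)*(-213 - 184) = 317810 - (-2)*(-397) = 317810 - 1*794 = 317810 - 794 = 317016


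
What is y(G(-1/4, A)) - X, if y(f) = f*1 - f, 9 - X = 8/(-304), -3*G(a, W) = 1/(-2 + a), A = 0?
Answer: -343/38 ≈ -9.0263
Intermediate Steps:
G(a, W) = -1/(3*(-2 + a))
X = 343/38 (X = 9 - 8/(-304) = 9 - 8*(-1)/304 = 9 - 1*(-1/38) = 9 + 1/38 = 343/38 ≈ 9.0263)
y(f) = 0 (y(f) = f - f = 0)
y(G(-1/4, A)) - X = 0 - 1*343/38 = 0 - 343/38 = -343/38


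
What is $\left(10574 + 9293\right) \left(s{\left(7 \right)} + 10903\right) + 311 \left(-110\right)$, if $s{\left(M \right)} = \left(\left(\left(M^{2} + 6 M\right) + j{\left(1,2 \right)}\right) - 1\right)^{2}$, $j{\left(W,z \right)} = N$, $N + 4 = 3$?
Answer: $373942198$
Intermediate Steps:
$N = -1$ ($N = -4 + 3 = -1$)
$j{\left(W,z \right)} = -1$
$s{\left(M \right)} = \left(-2 + M^{2} + 6 M\right)^{2}$ ($s{\left(M \right)} = \left(\left(\left(M^{2} + 6 M\right) - 1\right) - 1\right)^{2} = \left(\left(-1 + M^{2} + 6 M\right) - 1\right)^{2} = \left(-2 + M^{2} + 6 M\right)^{2}$)
$\left(10574 + 9293\right) \left(s{\left(7 \right)} + 10903\right) + 311 \left(-110\right) = \left(10574 + 9293\right) \left(\left(-2 + 7^{2} + 6 \cdot 7\right)^{2} + 10903\right) + 311 \left(-110\right) = 19867 \left(\left(-2 + 49 + 42\right)^{2} + 10903\right) - 34210 = 19867 \left(89^{2} + 10903\right) - 34210 = 19867 \left(7921 + 10903\right) - 34210 = 19867 \cdot 18824 - 34210 = 373976408 - 34210 = 373942198$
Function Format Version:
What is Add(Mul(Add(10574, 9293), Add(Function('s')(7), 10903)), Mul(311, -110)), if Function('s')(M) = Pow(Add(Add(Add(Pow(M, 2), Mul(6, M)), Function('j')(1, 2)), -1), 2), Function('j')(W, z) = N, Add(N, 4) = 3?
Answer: 373942198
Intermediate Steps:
N = -1 (N = Add(-4, 3) = -1)
Function('j')(W, z) = -1
Function('s')(M) = Pow(Add(-2, Pow(M, 2), Mul(6, M)), 2) (Function('s')(M) = Pow(Add(Add(Add(Pow(M, 2), Mul(6, M)), -1), -1), 2) = Pow(Add(Add(-1, Pow(M, 2), Mul(6, M)), -1), 2) = Pow(Add(-2, Pow(M, 2), Mul(6, M)), 2))
Add(Mul(Add(10574, 9293), Add(Function('s')(7), 10903)), Mul(311, -110)) = Add(Mul(Add(10574, 9293), Add(Pow(Add(-2, Pow(7, 2), Mul(6, 7)), 2), 10903)), Mul(311, -110)) = Add(Mul(19867, Add(Pow(Add(-2, 49, 42), 2), 10903)), -34210) = Add(Mul(19867, Add(Pow(89, 2), 10903)), -34210) = Add(Mul(19867, Add(7921, 10903)), -34210) = Add(Mul(19867, 18824), -34210) = Add(373976408, -34210) = 373942198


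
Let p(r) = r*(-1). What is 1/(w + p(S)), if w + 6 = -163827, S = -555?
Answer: -1/163278 ≈ -6.1245e-6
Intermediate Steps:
w = -163833 (w = -6 - 163827 = -163833)
p(r) = -r
1/(w + p(S)) = 1/(-163833 - 1*(-555)) = 1/(-163833 + 555) = 1/(-163278) = -1/163278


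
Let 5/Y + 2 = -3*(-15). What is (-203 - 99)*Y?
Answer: -1510/43 ≈ -35.116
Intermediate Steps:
Y = 5/43 (Y = 5/(-2 - 3*(-15)) = 5/(-2 + 45) = 5/43 ≈ 0.11628)
(-203 - 99)*Y = (-203 - 99)*(5/43) = -302*5/43 = -1510/43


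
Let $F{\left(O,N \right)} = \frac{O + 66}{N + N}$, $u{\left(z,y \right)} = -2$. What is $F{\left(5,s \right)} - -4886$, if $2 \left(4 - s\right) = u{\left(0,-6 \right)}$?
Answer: $\frac{48931}{10} \approx 4893.1$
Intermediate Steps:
$s = 5$ ($s = 4 - -1 = 4 + 1 = 5$)
$F{\left(O,N \right)} = \frac{66 + O}{2 N}$
$F{\left(5,s \right)} - -4886 = \frac{66 + 5}{2 \cdot 5} - -4886 = \frac{1}{2} \cdot \frac{1}{5} \cdot 71 + 4886 = \frac{71}{10} + 4886 = \frac{48931}{10}$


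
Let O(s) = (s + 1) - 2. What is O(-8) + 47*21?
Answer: 978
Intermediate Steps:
O(s) = -1 + s (O(s) = (1 + s) - 2 = -1 + s)
O(-8) + 47*21 = (-1 - 8) + 47*21 = -9 + 987 = 978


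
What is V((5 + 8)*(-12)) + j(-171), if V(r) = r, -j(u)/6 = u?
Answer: 870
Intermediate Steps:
j(u) = -6*u
V((5 + 8)*(-12)) + j(-171) = (5 + 8)*(-12) - 6*(-171) = 13*(-12) + 1026 = -156 + 1026 = 870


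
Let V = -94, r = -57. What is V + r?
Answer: -151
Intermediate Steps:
V + r = -94 - 57 = -151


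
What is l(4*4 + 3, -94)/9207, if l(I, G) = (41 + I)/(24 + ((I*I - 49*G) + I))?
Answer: 2/1537569 ≈ 1.3008e-6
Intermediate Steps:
l(I, G) = (41 + I)/(24 + I + I**2 - 49*G) (l(I, G) = (41 + I)/(24 + ((I**2 - 49*G) + I)) = (41 + I)/(24 + (I + I**2 - 49*G)) = (41 + I)/(24 + I + I**2 - 49*G))
l(4*4 + 3, -94)/9207 = ((41 + (4*4 + 3))/(24 + (4*4 + 3) + (4*4 + 3)**2 - 49*(-94)))/9207 = ((41 + (16 + 3))/(24 + (16 + 3) + (16 + 3)**2 + 4606))*(1/9207) = ((41 + 19)/(24 + 19 + 19**2 + 4606))*(1/9207) = (60/(24 + 19 + 361 + 4606))*(1/9207) = (60/5010)*(1/9207) = ((1/5010)*60)*(1/9207) = (2/167)*(1/9207) = 2/1537569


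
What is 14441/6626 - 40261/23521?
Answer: 72897375/155850146 ≈ 0.46774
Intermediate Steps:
14441/6626 - 40261/23521 = 72897375/155850146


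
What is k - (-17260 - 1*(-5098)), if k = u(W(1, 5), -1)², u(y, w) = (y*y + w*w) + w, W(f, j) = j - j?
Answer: 12162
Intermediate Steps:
W(f, j) = 0
u(y, w) = w + w² + y² (u(y, w) = (y² + w²) + w = (w² + y²) + w = w + w² + y²)
k = 0 (k = (-1 + (-1)² + 0²)² = (-1 + 1 + 0)² = 0² = 0)
k - (-17260 - 1*(-5098)) = 0 - (-17260 - 1*(-5098)) = 0 - (-17260 + 5098) = 0 - 1*(-12162) = 0 + 12162 = 12162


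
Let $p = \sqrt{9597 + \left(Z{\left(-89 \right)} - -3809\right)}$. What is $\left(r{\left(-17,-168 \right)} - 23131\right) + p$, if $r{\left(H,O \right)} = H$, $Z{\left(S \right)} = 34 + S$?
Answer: $-23148 + 13 \sqrt{79} \approx -23032.0$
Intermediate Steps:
$p = 13 \sqrt{79}$ ($p = \sqrt{9597 + \left(\left(34 - 89\right) - -3809\right)} = \sqrt{9597 + \left(-55 + 3809\right)} = \sqrt{9597 + 3754} = \sqrt{13351} = 13 \sqrt{79} \approx 115.55$)
$\left(r{\left(-17,-168 \right)} - 23131\right) + p = \left(-17 - 23131\right) + 13 \sqrt{79} = -23148 + 13 \sqrt{79}$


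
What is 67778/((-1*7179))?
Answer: -67778/7179 ≈ -9.4411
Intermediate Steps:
67778/((-1*7179)) = 67778/(-7179) = 67778*(-1/7179) = -67778/7179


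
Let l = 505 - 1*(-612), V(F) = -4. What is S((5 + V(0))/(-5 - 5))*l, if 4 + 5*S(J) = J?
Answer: -45797/50 ≈ -915.94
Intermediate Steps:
S(J) = -⅘ + J/5
l = 1117 (l = 505 + 612 = 1117)
S((5 + V(0))/(-5 - 5))*l = (-⅘ + ((5 - 4)/(-5 - 5))/5)*1117 = (-⅘ + (1/(-10))/5)*1117 = (-⅘ + (1*(-⅒))/5)*1117 = (-⅘ + (⅕)*(-⅒))*1117 = (-⅘ - 1/50)*1117 = -41/50*1117 = -45797/50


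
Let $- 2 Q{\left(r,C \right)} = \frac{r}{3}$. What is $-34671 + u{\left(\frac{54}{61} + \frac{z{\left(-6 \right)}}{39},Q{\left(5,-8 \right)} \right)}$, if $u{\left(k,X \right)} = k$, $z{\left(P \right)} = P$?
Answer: $- \frac{27493523}{793} \approx -34670.0$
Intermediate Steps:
$Q{\left(r,C \right)} = - \frac{r}{6}$ ($Q{\left(r,C \right)} = - \frac{r \frac{1}{3}}{2} = - \frac{\frac{1}{3} r}{2} = - \frac{r}{6}$)
$-34671 + u{\left(\frac{54}{61} + \frac{z{\left(-6 \right)}}{39},Q{\left(5,-8 \right)} \right)} = -34671 + \left(\frac{54}{61} - \frac{6}{39}\right) = -34671 + \left(54 \cdot \frac{1}{61} - \frac{2}{13}\right) = -34671 + \left(\frac{54}{61} - \frac{2}{13}\right) = -34671 + \frac{580}{793} = - \frac{27493523}{793}$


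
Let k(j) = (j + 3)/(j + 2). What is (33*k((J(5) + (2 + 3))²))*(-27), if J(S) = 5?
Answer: -30591/34 ≈ -899.74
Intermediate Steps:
k(j) = (3 + j)/(2 + j)
(33*k((J(5) + (2 + 3))²))*(-27) = (33*((3 + (5 + (2 + 3))²)/(2 + (5 + (2 + 3))²)))*(-27) = (33*((3 + (5 + 5)²)/(2 + (5 + 5)²)))*(-27) = (33*((3 + 10²)/(2 + 10²)))*(-27) = (33*((3 + 100)/(2 + 100)))*(-27) = (33*(103/102))*(-27) = (1133/34)*(-27) = -30591/34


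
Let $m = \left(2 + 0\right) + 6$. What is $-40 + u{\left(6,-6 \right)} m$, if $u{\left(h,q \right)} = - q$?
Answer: $8$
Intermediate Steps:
$m = 8$ ($m = 2 + 6 = 8$)
$-40 + u{\left(6,-6 \right)} m = -40 + \left(-1\right) \left(-6\right) 8 = -40 + 6 \cdot 8 = -40 + 48 = 8$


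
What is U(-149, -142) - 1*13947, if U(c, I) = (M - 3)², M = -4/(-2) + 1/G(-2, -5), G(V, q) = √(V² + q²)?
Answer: -13947 + (29 - √29)²/841 ≈ -13946.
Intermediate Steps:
M = 2 + √29/29 (M = -4/(-2) + 1/√((-2)² + (-5)²) = -4*(-½) + 1/√(4 + 25) = 2 + 1/√29 = 2 + 1*(√29/29) = 2 + √29/29 ≈ 2.1857)
U(c, I) = (-1 + √29/29)² (U(c, I) = ((2 + √29/29) - 3)² = (-1 + √29/29)²)
U(-149, -142) - 1*13947 = (29 - √29)²/841 - 1*13947 = (29 - √29)²/841 - 13947 = -13947 + (29 - √29)²/841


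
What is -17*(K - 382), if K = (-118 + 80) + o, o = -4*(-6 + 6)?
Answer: 7140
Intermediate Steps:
o = 0 (o = -4*0 = 0)
K = -38 (K = (-118 + 80) + 0 = -38 + 0 = -38)
-17*(K - 382) = -17*(-38 - 382) = -17*(-420) = 7140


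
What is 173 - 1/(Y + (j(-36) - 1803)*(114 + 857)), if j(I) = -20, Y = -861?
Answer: 306381963/1770994 ≈ 173.00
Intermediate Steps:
173 - 1/(Y + (j(-36) - 1803)*(114 + 857)) = 173 - 1/(-861 + (-20 - 1803)*(114 + 857)) = 173 - 1/(-861 - 1823*971) = 173 - 1/(-861 - 1770133) = 173 - 1/(-1770994) = 173 - 1*(-1/1770994) = 173 + 1/1770994 = 306381963/1770994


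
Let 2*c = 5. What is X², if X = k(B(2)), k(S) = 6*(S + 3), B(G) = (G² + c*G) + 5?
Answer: 10404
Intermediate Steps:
c = 5/2 (c = (½)*5 = 5/2 ≈ 2.5000)
B(G) = 5 + G² + 5*G/2 (B(G) = (G² + 5*G/2) + 5 = 5 + G² + 5*G/2)
k(S) = 18 + 6*S (k(S) = 6*(3 + S) = 18 + 6*S)
X = 102 (X = 18 + 6*(5 + 2² + (5/2)*2) = 18 + 6*(5 + 4 + 5) = 18 + 6*14 = 18 + 84 = 102)
X² = 102² = 10404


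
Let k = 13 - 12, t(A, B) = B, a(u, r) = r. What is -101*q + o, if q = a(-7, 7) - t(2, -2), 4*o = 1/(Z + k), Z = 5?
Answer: -21815/24 ≈ -908.96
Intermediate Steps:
k = 1
o = 1/24 (o = 1/(4*(5 + 1)) = (1/4)/6 = (1/4)*(1/6) = 1/24 ≈ 0.041667)
q = 9 (q = 7 - 1*(-2) = 7 + 2 = 9)
-101*q + o = -101*9 + 1/24 = -909 + 1/24 = -21815/24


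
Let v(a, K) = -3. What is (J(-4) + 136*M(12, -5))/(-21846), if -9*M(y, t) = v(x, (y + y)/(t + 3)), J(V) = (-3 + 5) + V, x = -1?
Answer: -65/32769 ≈ -0.0019836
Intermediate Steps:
J(V) = 2 + V
M(y, t) = ⅓ (M(y, t) = -⅑*(-3) = ⅓)
(J(-4) + 136*M(12, -5))/(-21846) = ((2 - 4) + 136*(⅓))/(-21846) = (-2 + 136/3)*(-1/21846) = (130/3)*(-1/21846) = -65/32769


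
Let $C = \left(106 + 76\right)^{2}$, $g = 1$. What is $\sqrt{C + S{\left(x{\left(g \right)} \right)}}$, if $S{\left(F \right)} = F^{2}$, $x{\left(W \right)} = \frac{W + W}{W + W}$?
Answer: $25 \sqrt{53} \approx 182.0$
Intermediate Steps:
$C = 33124$ ($C = 182^{2} = 33124$)
$x{\left(W \right)} = 1$ ($x{\left(W \right)} = \frac{2 W}{2 W} = 2 W \frac{1}{2 W} = 1$)
$\sqrt{C + S{\left(x{\left(g \right)} \right)}} = \sqrt{33124 + 1^{2}} = \sqrt{33124 + 1} = \sqrt{33125} = 25 \sqrt{53}$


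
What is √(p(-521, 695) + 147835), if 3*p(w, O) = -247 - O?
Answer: √147521 ≈ 384.08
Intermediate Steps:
p(w, O) = -247/3 - O/3 (p(w, O) = (-247 - O)/3 = -247/3 - O/3)
√(p(-521, 695) + 147835) = √((-247/3 - ⅓*695) + 147835) = √((-247/3 - 695/3) + 147835) = √(-314 + 147835) = √147521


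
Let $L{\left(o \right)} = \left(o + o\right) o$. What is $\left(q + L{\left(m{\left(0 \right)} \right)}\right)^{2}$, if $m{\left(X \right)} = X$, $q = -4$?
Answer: $16$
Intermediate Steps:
$L{\left(o \right)} = 2 o^{2}$ ($L{\left(o \right)} = 2 o o = 2 o^{2}$)
$\left(q + L{\left(m{\left(0 \right)} \right)}\right)^{2} = \left(-4 + 2 \cdot 0^{2}\right)^{2} = \left(-4 + 2 \cdot 0\right)^{2} = \left(-4 + 0\right)^{2} = \left(-4\right)^{2} = 16$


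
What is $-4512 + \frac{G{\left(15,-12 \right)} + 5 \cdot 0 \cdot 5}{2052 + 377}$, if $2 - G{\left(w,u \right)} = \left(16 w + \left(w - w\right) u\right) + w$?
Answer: $- \frac{10959901}{2429} \approx -4512.1$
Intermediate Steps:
$G{\left(w,u \right)} = 2 - 17 w$ ($G{\left(w,u \right)} = 2 - \left(\left(16 w + \left(w - w\right) u\right) + w\right) = 2 - \left(\left(16 w + 0 u\right) + w\right) = 2 - \left(\left(16 w + 0\right) + w\right) = 2 - \left(16 w + w\right) = 2 - 17 w$)
$-4512 + \frac{G{\left(15,-12 \right)} + 5 \cdot 0 \cdot 5}{2052 + 377} = -4512 + \frac{\left(2 - 255\right) + 5 \cdot 0 \cdot 5}{2052 + 377} = -4512 + \frac{\left(2 - 255\right) + 0 \cdot 5}{2429} = -4512 + \left(-253 + 0\right) \frac{1}{2429} = -4512 - \frac{253}{2429} = - \frac{10959901}{2429}$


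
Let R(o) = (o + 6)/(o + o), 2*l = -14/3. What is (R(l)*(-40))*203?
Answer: 6380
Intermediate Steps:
l = -7/3 (l = (-14/3)/2 = (-14*⅓)/2 = (½)*(-14/3) = -7/3 ≈ -2.3333)
R(o) = (6 + o)/(2*o) (R(o) = (6 + o)/((2*o)) = (6 + o)*(1/(2*o)) = (6 + o)/(2*o))
(R(l)*(-40))*203 = (((6 - 7/3)/(2*(-7/3)))*(-40))*203 = (((½)*(-3/7)*(11/3))*(-40))*203 = -11/14*(-40)*203 = (220/7)*203 = 6380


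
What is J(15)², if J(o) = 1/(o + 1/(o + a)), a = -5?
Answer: 100/22801 ≈ 0.0043858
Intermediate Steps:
J(o) = 1/(o + 1/(-5 + o)) (J(o) = 1/(o + 1/(o - 5)) = 1/(o + 1/(-5 + o)))
J(15)² = ((-5 + 15)/(1 + 15² - 5*15))² = (10/(1 + 225 - 75))² = (10/151)² = 100/22801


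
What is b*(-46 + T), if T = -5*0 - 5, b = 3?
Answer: -153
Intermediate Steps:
T = -5 (T = 0 - 5 = -5)
b*(-46 + T) = 3*(-46 - 5) = 3*(-51) = -153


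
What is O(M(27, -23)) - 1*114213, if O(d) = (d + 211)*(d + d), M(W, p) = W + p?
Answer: -112493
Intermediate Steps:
O(d) = 2*d*(211 + d) (O(d) = (211 + d)*(2*d) = 2*d*(211 + d))
O(M(27, -23)) - 1*114213 = 2*(27 - 23)*(211 + (27 - 23)) - 1*114213 = 2*4*(211 + 4) - 114213 = 2*4*215 - 114213 = 1720 - 114213 = -112493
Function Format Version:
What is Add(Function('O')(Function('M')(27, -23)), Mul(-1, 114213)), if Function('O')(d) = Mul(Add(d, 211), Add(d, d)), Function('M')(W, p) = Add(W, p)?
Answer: -112493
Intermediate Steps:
Function('O')(d) = Mul(2, d, Add(211, d)) (Function('O')(d) = Mul(Add(211, d), Mul(2, d)) = Mul(2, d, Add(211, d)))
Add(Function('O')(Function('M')(27, -23)), Mul(-1, 114213)) = Add(Mul(2, Add(27, -23), Add(211, Add(27, -23))), Mul(-1, 114213)) = Add(Mul(2, 4, Add(211, 4)), -114213) = Add(Mul(2, 4, 215), -114213) = Add(1720, -114213) = -112493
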